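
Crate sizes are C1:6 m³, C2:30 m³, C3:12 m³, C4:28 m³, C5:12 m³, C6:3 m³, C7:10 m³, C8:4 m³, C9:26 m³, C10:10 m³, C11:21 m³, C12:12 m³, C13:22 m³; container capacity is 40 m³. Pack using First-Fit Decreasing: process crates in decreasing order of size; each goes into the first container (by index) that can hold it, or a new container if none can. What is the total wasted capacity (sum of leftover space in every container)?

4

Sorted descending: 30, 28, 26, 22, 21, 12, 12, 12, 10, 10, 6, 4, 3.
container 1: place 30 m³, 10 m³ left
container 2: place 28 m³, 12 m³ left
container 3: place 26 m³, 14 m³ left
container 4: place 22 m³, 18 m³ left
container 5: place 21 m³, 19 m³ left
container 2: place 12 m³, 0 m³ left
container 3: place 12 m³, 2 m³ left
container 4: place 12 m³, 6 m³ left
container 1: place 10 m³, 0 m³ left
container 5: place 10 m³, 9 m³ left
container 4: place 6 m³, 0 m³ left
container 5: place 4 m³, 5 m³ left
container 5: place 3 m³, 2 m³ left
5 containers × 40 m³ = 200 m³; used 196 m³; unused 4 m³.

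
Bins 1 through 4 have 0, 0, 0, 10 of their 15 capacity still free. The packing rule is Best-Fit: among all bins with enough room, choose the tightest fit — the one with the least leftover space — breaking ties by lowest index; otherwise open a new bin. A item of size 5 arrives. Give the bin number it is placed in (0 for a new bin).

Bins with room: bin 4 (10).
Tightest fit is bin 4 with 10 free.

4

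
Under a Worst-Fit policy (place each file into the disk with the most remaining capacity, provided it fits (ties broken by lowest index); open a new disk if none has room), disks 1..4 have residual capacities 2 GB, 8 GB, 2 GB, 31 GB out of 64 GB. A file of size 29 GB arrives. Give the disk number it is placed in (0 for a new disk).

Disks with room: disk 4 (31 GB).
Most room is disk 4 with 31 GB free.

4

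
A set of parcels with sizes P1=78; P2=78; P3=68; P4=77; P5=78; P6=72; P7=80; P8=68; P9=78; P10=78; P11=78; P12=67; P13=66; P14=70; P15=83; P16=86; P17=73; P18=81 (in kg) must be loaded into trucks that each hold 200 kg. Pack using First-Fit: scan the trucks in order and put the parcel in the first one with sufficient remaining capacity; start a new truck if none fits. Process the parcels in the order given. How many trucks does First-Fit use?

P1 (78 kg) → truck 1 (remaining 122 kg)
P2 (78 kg) → truck 1 (remaining 44 kg)
P3 (68 kg) → truck 2 (remaining 132 kg)
P4 (77 kg) → truck 2 (remaining 55 kg)
P5 (78 kg) → truck 3 (remaining 122 kg)
P6 (72 kg) → truck 3 (remaining 50 kg)
P7 (80 kg) → truck 4 (remaining 120 kg)
P8 (68 kg) → truck 4 (remaining 52 kg)
P9 (78 kg) → truck 5 (remaining 122 kg)
P10 (78 kg) → truck 5 (remaining 44 kg)
P11 (78 kg) → truck 6 (remaining 122 kg)
P12 (67 kg) → truck 6 (remaining 55 kg)
P13 (66 kg) → truck 7 (remaining 134 kg)
P14 (70 kg) → truck 7 (remaining 64 kg)
P15 (83 kg) → truck 8 (remaining 117 kg)
P16 (86 kg) → truck 8 (remaining 31 kg)
P17 (73 kg) → truck 9 (remaining 127 kg)
P18 (81 kg) → truck 9 (remaining 46 kg)
Final trucks: [78,78] [68,77] [78,72] [80,68] [78,78] [78,67] [66,70] [83,86] [73,81].

9 trucks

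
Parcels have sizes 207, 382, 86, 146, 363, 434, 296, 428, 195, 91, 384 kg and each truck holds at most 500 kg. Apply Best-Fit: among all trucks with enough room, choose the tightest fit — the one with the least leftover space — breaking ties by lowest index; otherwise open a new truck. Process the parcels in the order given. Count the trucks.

7 trucks

207 kg → truck 1 (remaining 293 kg)
382 kg → truck 2 (remaining 118 kg)
86 kg → truck 2 (remaining 32 kg)
146 kg → truck 1 (remaining 147 kg)
363 kg → truck 3 (remaining 137 kg)
434 kg → truck 4 (remaining 66 kg)
296 kg → truck 5 (remaining 204 kg)
428 kg → truck 6 (remaining 72 kg)
195 kg → truck 5 (remaining 9 kg)
91 kg → truck 3 (remaining 46 kg)
384 kg → truck 7 (remaining 116 kg)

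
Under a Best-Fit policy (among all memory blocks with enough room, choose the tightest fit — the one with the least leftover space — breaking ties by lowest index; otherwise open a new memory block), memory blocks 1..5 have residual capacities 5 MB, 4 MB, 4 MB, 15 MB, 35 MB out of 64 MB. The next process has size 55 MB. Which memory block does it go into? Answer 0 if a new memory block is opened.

No memory block has ≥ 55 MB free, so a new memory block is opened.

0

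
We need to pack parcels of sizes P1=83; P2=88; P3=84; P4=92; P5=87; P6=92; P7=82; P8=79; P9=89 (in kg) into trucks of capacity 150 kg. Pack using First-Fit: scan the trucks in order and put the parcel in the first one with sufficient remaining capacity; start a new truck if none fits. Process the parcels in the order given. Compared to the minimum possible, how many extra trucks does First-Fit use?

First-Fit: [83] [88] [84] [92] [87] [92] [82] [79] [89] → 9 trucks.
9 parcels exceed 75 kg (half the capacity), and no two of those can share a truck, so at least 9 trucks are needed.
So 9 is already optimal.

0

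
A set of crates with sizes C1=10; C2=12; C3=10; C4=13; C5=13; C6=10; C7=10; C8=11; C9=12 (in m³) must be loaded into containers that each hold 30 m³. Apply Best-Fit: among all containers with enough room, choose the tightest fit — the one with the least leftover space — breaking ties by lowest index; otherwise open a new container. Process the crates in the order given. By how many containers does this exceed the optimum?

1

Best-Fit: [10,12] [10,13] [13,10] [10,11] [12] → 5 containers.
Total size 101 m³; any packing needs at least ⌈101/30⌉ = 4 containers.
An optimal packing achieves that bound: [13,13] [12,12] [11,10] [10,10,10] → 4 containers.
Excess: 5 − 4 = 1.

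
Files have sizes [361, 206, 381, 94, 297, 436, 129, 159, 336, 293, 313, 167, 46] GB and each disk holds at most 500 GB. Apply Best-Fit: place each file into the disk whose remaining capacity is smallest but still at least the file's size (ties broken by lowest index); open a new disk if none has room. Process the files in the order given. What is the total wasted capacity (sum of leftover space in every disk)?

282

disk 1: place 361 GB, 139 GB left
disk 2: place 206 GB, 294 GB left
disk 3: place 381 GB, 119 GB left
disk 3: place 94 GB, 25 GB left
disk 4: place 297 GB, 203 GB left
disk 5: place 436 GB, 64 GB left
disk 1: place 129 GB, 10 GB left
disk 4: place 159 GB, 44 GB left
disk 6: place 336 GB, 164 GB left
disk 2: place 293 GB, 1 GB left
disk 7: place 313 GB, 187 GB left
disk 7: place 167 GB, 20 GB left
disk 5: place 46 GB, 18 GB left
7 disks × 500 GB = 3500 GB; used 3218 GB; unused 282 GB.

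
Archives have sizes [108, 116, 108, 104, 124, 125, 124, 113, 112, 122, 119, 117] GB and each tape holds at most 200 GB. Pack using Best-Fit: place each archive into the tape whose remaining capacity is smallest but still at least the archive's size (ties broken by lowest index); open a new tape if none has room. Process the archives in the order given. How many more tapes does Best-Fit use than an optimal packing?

0

Best-Fit: [108] [116] [108] [104] [124] [125] [124] [113] [112] [122] [119] [117] → 12 tapes.
12 archives exceed 100 GB (half the capacity), and no two of those can share a tape, so at least 12 tapes are needed.
So 12 is already optimal.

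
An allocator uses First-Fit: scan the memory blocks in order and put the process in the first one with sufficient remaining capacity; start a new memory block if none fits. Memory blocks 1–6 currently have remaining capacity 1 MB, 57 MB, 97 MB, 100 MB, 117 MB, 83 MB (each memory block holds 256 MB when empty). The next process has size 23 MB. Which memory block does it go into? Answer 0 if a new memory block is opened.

Memory blocks with room: memory block 2 (57 MB), memory block 3 (97 MB), memory block 4 (100 MB), memory block 5 (117 MB), memory block 6 (83 MB).
The first with room is memory block 2.

2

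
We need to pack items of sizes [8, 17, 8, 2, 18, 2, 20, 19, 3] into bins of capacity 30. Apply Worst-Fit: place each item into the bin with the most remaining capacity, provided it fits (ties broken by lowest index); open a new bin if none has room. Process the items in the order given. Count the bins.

4

8 → bin 1 (remaining 22)
17 → bin 1 (remaining 5)
8 → bin 2 (remaining 22)
2 → bin 2 (remaining 20)
18 → bin 2 (remaining 2)
2 → bin 1 (remaining 3)
20 → bin 3 (remaining 10)
19 → bin 4 (remaining 11)
3 → bin 4 (remaining 8)
Final bins: [8,17,2] [8,2,18] [20] [19,3].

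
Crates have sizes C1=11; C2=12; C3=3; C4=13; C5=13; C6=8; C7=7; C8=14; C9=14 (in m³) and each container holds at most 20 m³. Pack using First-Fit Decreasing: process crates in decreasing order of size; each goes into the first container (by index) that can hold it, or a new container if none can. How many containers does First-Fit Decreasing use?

6

Sorted descending: 14, 14, 13, 13, 12, 11, 8, 7, 3.
Put 14 m³ in container 1; 6 m³ remain.
Put 14 m³ in container 2; 6 m³ remain.
Put 13 m³ in container 3; 7 m³ remain.
Put 13 m³ in container 4; 7 m³ remain.
Put 12 m³ in container 5; 8 m³ remain.
Put 11 m³ in container 6; 9 m³ remain.
Put 8 m³ in container 5; 0 m³ remain.
Put 7 m³ in container 3; 0 m³ remain.
Put 3 m³ in container 1; 3 m³ remain.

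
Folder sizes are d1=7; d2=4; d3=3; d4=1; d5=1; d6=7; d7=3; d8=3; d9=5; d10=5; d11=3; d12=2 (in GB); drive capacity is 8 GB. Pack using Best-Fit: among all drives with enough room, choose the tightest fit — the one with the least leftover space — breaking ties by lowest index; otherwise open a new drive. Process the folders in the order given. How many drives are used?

6 drives

Put d1 (7 GB) in drive 1; 1 GB remain.
Put d2 (4 GB) in drive 2; 4 GB remain.
Put d3 (3 GB) in drive 2; 1 GB remain.
Put d4 (1 GB) in drive 1; 0 GB remain.
Put d5 (1 GB) in drive 2; 0 GB remain.
Put d6 (7 GB) in drive 3; 1 GB remain.
Put d7 (3 GB) in drive 4; 5 GB remain.
Put d8 (3 GB) in drive 4; 2 GB remain.
Put d9 (5 GB) in drive 5; 3 GB remain.
Put d10 (5 GB) in drive 6; 3 GB remain.
Put d11 (3 GB) in drive 5; 0 GB remain.
Put d12 (2 GB) in drive 4; 0 GB remain.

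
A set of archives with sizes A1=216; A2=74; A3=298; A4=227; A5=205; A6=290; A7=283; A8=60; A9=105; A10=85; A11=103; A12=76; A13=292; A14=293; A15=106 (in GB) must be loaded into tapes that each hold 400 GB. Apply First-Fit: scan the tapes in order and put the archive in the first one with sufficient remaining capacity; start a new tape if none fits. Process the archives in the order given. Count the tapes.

8

tape 1: place A1 (216 GB), 184 GB left
tape 1: place A2 (74 GB), 110 GB left
tape 2: place A3 (298 GB), 102 GB left
tape 3: place A4 (227 GB), 173 GB left
tape 4: place A5 (205 GB), 195 GB left
tape 5: place A6 (290 GB), 110 GB left
tape 6: place A7 (283 GB), 117 GB left
tape 1: place A8 (60 GB), 50 GB left
tape 3: place A9 (105 GB), 68 GB left
tape 2: place A10 (85 GB), 17 GB left
tape 4: place A11 (103 GB), 92 GB left
tape 4: place A12 (76 GB), 16 GB left
tape 7: place A13 (292 GB), 108 GB left
tape 8: place A14 (293 GB), 107 GB left
tape 5: place A15 (106 GB), 4 GB left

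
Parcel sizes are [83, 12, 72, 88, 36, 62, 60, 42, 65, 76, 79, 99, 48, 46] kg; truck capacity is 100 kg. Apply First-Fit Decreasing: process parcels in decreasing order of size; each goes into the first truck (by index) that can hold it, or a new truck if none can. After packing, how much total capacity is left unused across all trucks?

232

Sorted descending: 99, 88, 83, 79, 76, 72, 65, 62, 60, 48, 46, 42, 36, 12.
truck 1: place 99 kg, 1 kg left
truck 2: place 88 kg, 12 kg left
truck 3: place 83 kg, 17 kg left
truck 4: place 79 kg, 21 kg left
truck 5: place 76 kg, 24 kg left
truck 6: place 72 kg, 28 kg left
truck 7: place 65 kg, 35 kg left
truck 8: place 62 kg, 38 kg left
truck 9: place 60 kg, 40 kg left
truck 10: place 48 kg, 52 kg left
truck 10: place 46 kg, 6 kg left
truck 11: place 42 kg, 58 kg left
truck 8: place 36 kg, 2 kg left
truck 2: place 12 kg, 0 kg left
11 trucks × 100 kg = 1100 kg; used 868 kg; unused 232 kg.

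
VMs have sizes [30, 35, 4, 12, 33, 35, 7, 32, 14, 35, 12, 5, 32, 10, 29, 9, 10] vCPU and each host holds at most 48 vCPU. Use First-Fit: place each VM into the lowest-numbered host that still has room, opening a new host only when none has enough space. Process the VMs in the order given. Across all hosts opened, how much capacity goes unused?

40

Put 30 vCPU in host 1; 18 vCPU remain.
Put 35 vCPU in host 2; 13 vCPU remain.
Put 4 vCPU in host 1; 14 vCPU remain.
Put 12 vCPU in host 1; 2 vCPU remain.
Put 33 vCPU in host 3; 15 vCPU remain.
Put 35 vCPU in host 4; 13 vCPU remain.
Put 7 vCPU in host 2; 6 vCPU remain.
Put 32 vCPU in host 5; 16 vCPU remain.
Put 14 vCPU in host 3; 1 vCPU remain.
Put 35 vCPU in host 6; 13 vCPU remain.
Put 12 vCPU in host 4; 1 vCPU remain.
Put 5 vCPU in host 2; 1 vCPU remain.
Put 32 vCPU in host 7; 16 vCPU remain.
Put 10 vCPU in host 5; 6 vCPU remain.
Put 29 vCPU in host 8; 19 vCPU remain.
Put 9 vCPU in host 6; 4 vCPU remain.
Put 10 vCPU in host 7; 6 vCPU remain.
8 hosts × 48 vCPU = 384 vCPU; used 344 vCPU; unused 40 vCPU.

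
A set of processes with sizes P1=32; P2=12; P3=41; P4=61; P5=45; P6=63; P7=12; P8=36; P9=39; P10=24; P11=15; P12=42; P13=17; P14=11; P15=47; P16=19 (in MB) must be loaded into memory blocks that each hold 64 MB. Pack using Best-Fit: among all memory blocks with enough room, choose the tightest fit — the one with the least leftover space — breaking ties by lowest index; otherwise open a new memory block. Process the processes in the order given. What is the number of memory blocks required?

memory block 1: place P1 (32 MB), 32 MB left
memory block 1: place P2 (12 MB), 20 MB left
memory block 2: place P3 (41 MB), 23 MB left
memory block 3: place P4 (61 MB), 3 MB left
memory block 4: place P5 (45 MB), 19 MB left
memory block 5: place P6 (63 MB), 1 MB left
memory block 4: place P7 (12 MB), 7 MB left
memory block 6: place P8 (36 MB), 28 MB left
memory block 7: place P9 (39 MB), 25 MB left
memory block 7: place P10 (24 MB), 1 MB left
memory block 1: place P11 (15 MB), 5 MB left
memory block 8: place P12 (42 MB), 22 MB left
memory block 8: place P13 (17 MB), 5 MB left
memory block 2: place P14 (11 MB), 12 MB left
memory block 9: place P15 (47 MB), 17 MB left
memory block 6: place P16 (19 MB), 9 MB left
Final memory blocks: [32,12,15] [41,11] [61] [45,12] [63] [36,19] [39,24] [42,17] [47].

9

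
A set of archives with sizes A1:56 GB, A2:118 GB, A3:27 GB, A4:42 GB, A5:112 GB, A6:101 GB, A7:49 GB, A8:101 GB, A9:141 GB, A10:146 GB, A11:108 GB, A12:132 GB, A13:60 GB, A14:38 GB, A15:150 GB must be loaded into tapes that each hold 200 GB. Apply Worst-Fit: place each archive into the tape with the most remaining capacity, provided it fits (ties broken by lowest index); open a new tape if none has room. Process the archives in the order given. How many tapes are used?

tape 1: place A1 (56 GB), 144 GB left
tape 1: place A2 (118 GB), 26 GB left
tape 2: place A3 (27 GB), 173 GB left
tape 2: place A4 (42 GB), 131 GB left
tape 2: place A5 (112 GB), 19 GB left
tape 3: place A6 (101 GB), 99 GB left
tape 3: place A7 (49 GB), 50 GB left
tape 4: place A8 (101 GB), 99 GB left
tape 5: place A9 (141 GB), 59 GB left
tape 6: place A10 (146 GB), 54 GB left
tape 7: place A11 (108 GB), 92 GB left
tape 8: place A12 (132 GB), 68 GB left
tape 4: place A13 (60 GB), 39 GB left
tape 7: place A14 (38 GB), 54 GB left
tape 9: place A15 (150 GB), 50 GB left

9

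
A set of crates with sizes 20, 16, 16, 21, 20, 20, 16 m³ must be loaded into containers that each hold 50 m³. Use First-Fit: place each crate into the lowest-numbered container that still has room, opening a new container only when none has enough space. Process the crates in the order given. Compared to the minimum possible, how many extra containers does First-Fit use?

First-Fit: [20,16] [16,21] [20,20] [16] → 4 containers.
Total size 129 m³; any packing needs at least ⌈129/50⌉ = 3 containers.
An optimal packing achieves that bound: [21,20] [20,20] [16,16,16] → 3 containers.
Excess: 4 − 3 = 1.

1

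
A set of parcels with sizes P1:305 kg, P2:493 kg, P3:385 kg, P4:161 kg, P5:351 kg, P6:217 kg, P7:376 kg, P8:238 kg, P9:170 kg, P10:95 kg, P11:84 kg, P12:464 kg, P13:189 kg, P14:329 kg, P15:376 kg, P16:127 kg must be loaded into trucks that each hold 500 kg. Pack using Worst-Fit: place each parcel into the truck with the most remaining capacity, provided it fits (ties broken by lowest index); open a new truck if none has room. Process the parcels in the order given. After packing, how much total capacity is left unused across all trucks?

P1 (305 kg) → truck 1 (remaining 195 kg)
P2 (493 kg) → truck 2 (remaining 7 kg)
P3 (385 kg) → truck 3 (remaining 115 kg)
P4 (161 kg) → truck 1 (remaining 34 kg)
P5 (351 kg) → truck 4 (remaining 149 kg)
P6 (217 kg) → truck 5 (remaining 283 kg)
P7 (376 kg) → truck 6 (remaining 124 kg)
P8 (238 kg) → truck 5 (remaining 45 kg)
P9 (170 kg) → truck 7 (remaining 330 kg)
P10 (95 kg) → truck 7 (remaining 235 kg)
P11 (84 kg) → truck 7 (remaining 151 kg)
P12 (464 kg) → truck 8 (remaining 36 kg)
P13 (189 kg) → truck 9 (remaining 311 kg)
P14 (329 kg) → truck 10 (remaining 171 kg)
P15 (376 kg) → truck 11 (remaining 124 kg)
P16 (127 kg) → truck 9 (remaining 184 kg)
11 trucks × 500 kg = 5500 kg; used 4360 kg; unused 1140 kg.

1140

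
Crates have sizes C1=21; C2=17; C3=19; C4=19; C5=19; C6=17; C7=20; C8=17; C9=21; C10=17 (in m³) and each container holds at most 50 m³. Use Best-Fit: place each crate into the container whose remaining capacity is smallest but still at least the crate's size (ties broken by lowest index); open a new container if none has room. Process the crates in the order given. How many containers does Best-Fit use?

Put C1 (21 m³) in container 1; 29 m³ remain.
Put C2 (17 m³) in container 1; 12 m³ remain.
Put C3 (19 m³) in container 2; 31 m³ remain.
Put C4 (19 m³) in container 2; 12 m³ remain.
Put C5 (19 m³) in container 3; 31 m³ remain.
Put C6 (17 m³) in container 3; 14 m³ remain.
Put C7 (20 m³) in container 4; 30 m³ remain.
Put C8 (17 m³) in container 4; 13 m³ remain.
Put C9 (21 m³) in container 5; 29 m³ remain.
Put C10 (17 m³) in container 5; 12 m³ remain.
Final containers: [21,17] [19,19] [19,17] [20,17] [21,17].

5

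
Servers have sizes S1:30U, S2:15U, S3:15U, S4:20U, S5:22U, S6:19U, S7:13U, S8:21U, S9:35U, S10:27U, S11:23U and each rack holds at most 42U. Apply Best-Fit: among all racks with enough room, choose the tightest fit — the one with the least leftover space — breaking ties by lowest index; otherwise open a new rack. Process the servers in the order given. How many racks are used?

8

S1 (30U) → rack 1 (remaining 12U)
S2 (15U) → rack 2 (remaining 27U)
S3 (15U) → rack 2 (remaining 12U)
S4 (20U) → rack 3 (remaining 22U)
S5 (22U) → rack 3 (remaining 0U)
S6 (19U) → rack 4 (remaining 23U)
S7 (13U) → rack 4 (remaining 10U)
S8 (21U) → rack 5 (remaining 21U)
S9 (35U) → rack 6 (remaining 7U)
S10 (27U) → rack 7 (remaining 15U)
S11 (23U) → rack 8 (remaining 19U)
Final racks: [30] [15,15] [20,22] [19,13] [21] [35] [27] [23].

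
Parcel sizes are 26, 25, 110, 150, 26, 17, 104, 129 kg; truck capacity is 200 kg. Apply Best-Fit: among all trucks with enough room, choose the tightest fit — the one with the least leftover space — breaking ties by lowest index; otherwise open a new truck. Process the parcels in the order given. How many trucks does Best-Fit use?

4

Put 26 kg in truck 1; 174 kg remain.
Put 25 kg in truck 1; 149 kg remain.
Put 110 kg in truck 1; 39 kg remain.
Put 150 kg in truck 2; 50 kg remain.
Put 26 kg in truck 1; 13 kg remain.
Put 17 kg in truck 2; 33 kg remain.
Put 104 kg in truck 3; 96 kg remain.
Put 129 kg in truck 4; 71 kg remain.
Final trucks: [26,25,110,26] [150,17] [104] [129].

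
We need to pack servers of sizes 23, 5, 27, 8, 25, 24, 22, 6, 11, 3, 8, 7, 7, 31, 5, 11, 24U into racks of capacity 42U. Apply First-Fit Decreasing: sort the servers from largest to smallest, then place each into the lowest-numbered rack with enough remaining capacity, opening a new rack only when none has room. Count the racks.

7

Sorted descending: 31, 27, 25, 24, 24, 23, 22, 11, 11, 8, 8, 7, 7, 6, 5, 5, 3.
Put 31U in rack 1; 11U remain.
Put 27U in rack 2; 15U remain.
Put 25U in rack 3; 17U remain.
Put 24U in rack 4; 18U remain.
Put 24U in rack 5; 18U remain.
Put 23U in rack 6; 19U remain.
Put 22U in rack 7; 20U remain.
Put 11U in rack 1; 0U remain.
Put 11U in rack 2; 4U remain.
Put 8U in rack 3; 9U remain.
Put 8U in rack 3; 1U remain.
Put 7U in rack 4; 11U remain.
Put 7U in rack 4; 4U remain.
Put 6U in rack 5; 12U remain.
Put 5U in rack 5; 7U remain.
Put 5U in rack 5; 2U remain.
Put 3U in rack 2; 1U remain.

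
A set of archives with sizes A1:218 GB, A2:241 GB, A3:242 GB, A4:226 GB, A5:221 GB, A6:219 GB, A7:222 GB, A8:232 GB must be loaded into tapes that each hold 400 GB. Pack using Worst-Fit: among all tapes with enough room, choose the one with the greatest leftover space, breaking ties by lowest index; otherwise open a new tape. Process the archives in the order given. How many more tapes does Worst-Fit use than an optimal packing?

Worst-Fit: [218] [241] [242] [226] [221] [219] [222] [232] → 8 tapes.
8 archives exceed 200 GB (half the capacity), and no two of those can share a tape, so at least 8 tapes are needed.
So 8 is already optimal.

0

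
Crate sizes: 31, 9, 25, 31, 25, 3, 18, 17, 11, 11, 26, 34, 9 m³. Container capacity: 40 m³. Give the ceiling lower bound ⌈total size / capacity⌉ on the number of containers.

Total size = 31 + 9 + 25 + 31 + 25 + 3 + 18 + 17 + 11 + 11 + 26 + 34 + 9 = 250 m³.
⌈250 / 40⌉ = 7.

7 containers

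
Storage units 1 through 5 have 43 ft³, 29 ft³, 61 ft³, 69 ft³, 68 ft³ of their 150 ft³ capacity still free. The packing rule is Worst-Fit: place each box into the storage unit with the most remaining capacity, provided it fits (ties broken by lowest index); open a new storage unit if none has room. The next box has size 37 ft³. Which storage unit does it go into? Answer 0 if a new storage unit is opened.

Storage units with room: storage unit 1 (43 ft³), storage unit 3 (61 ft³), storage unit 4 (69 ft³), storage unit 5 (68 ft³).
Most room is storage unit 4 with 69 ft³ free.

4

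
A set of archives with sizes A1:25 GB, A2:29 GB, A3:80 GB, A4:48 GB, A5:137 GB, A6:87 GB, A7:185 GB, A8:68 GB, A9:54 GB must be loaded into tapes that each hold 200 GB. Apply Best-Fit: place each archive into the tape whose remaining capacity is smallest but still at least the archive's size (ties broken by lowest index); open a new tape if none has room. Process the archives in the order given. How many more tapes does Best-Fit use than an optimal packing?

Best-Fit: [25,29,80,48] [137,54] [87,68] [185] → 4 tapes.
Total size 713 GB; any packing needs at least ⌈713/200⌉ = 4 tapes.
So 4 is already optimal.

0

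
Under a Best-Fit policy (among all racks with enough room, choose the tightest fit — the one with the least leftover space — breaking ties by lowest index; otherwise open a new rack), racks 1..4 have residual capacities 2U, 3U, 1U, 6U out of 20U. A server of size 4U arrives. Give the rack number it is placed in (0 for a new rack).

Racks with room: rack 4 (6U).
Tightest fit is rack 4 with 6U free.

4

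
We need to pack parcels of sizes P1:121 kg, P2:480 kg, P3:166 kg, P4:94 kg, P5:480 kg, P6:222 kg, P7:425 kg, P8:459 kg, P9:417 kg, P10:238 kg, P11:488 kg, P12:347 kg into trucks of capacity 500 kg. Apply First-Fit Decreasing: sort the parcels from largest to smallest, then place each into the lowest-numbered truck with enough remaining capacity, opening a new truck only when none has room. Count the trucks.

9

Sorted descending: 488, 480, 480, 459, 425, 417, 347, 238, 222, 166, 121, 94.
488 kg → truck 1 (remaining 12 kg)
480 kg → truck 2 (remaining 20 kg)
480 kg → truck 3 (remaining 20 kg)
459 kg → truck 4 (remaining 41 kg)
425 kg → truck 5 (remaining 75 kg)
417 kg → truck 6 (remaining 83 kg)
347 kg → truck 7 (remaining 153 kg)
238 kg → truck 8 (remaining 262 kg)
222 kg → truck 8 (remaining 40 kg)
166 kg → truck 9 (remaining 334 kg)
121 kg → truck 7 (remaining 32 kg)
94 kg → truck 9 (remaining 240 kg)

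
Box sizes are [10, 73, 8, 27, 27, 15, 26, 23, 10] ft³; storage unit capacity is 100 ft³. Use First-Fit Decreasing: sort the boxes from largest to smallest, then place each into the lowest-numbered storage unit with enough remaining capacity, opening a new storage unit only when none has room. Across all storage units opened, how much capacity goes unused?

81

Sorted descending: 73, 27, 27, 26, 23, 15, 10, 10, 8.
storage unit 1: place 73 ft³, 27 ft³ left
storage unit 1: place 27 ft³, 0 ft³ left
storage unit 2: place 27 ft³, 73 ft³ left
storage unit 2: place 26 ft³, 47 ft³ left
storage unit 2: place 23 ft³, 24 ft³ left
storage unit 2: place 15 ft³, 9 ft³ left
storage unit 3: place 10 ft³, 90 ft³ left
storage unit 3: place 10 ft³, 80 ft³ left
storage unit 2: place 8 ft³, 1 ft³ left
3 storage units × 100 ft³ = 300 ft³; used 219 ft³; unused 81 ft³.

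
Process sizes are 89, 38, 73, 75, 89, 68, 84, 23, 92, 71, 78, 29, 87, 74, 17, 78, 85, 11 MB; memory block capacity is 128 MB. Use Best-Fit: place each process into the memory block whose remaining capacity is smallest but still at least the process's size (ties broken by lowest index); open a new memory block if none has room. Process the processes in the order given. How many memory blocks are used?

memory block 1: place 89 MB, 39 MB left
memory block 1: place 38 MB, 1 MB left
memory block 2: place 73 MB, 55 MB left
memory block 3: place 75 MB, 53 MB left
memory block 4: place 89 MB, 39 MB left
memory block 5: place 68 MB, 60 MB left
memory block 6: place 84 MB, 44 MB left
memory block 4: place 23 MB, 16 MB left
memory block 7: place 92 MB, 36 MB left
memory block 8: place 71 MB, 57 MB left
memory block 9: place 78 MB, 50 MB left
memory block 7: place 29 MB, 7 MB left
memory block 10: place 87 MB, 41 MB left
memory block 11: place 74 MB, 54 MB left
memory block 10: place 17 MB, 24 MB left
memory block 12: place 78 MB, 50 MB left
memory block 13: place 85 MB, 43 MB left
memory block 4: place 11 MB, 5 MB left

13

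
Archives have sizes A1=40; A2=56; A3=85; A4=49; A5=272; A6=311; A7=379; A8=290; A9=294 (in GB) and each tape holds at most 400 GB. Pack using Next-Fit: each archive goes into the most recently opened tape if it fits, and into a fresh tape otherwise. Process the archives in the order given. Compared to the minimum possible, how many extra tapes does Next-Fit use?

Next-Fit: [40,56,85,49] [272] [311] [379] [290] [294] → 6 tapes.
Total size 1776 GB; any packing needs at least ⌈1776/400⌉ = 5 tapes.
An optimal packing achieves that bound: [379] [311,85] [294,56,49] [290,40] [272] → 5 tapes.
Excess: 6 − 5 = 1.

1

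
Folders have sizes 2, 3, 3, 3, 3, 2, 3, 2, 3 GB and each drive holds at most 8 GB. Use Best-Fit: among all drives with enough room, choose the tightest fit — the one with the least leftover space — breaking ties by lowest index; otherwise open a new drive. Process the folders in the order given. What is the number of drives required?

Put 2 GB in drive 1; 6 GB remain.
Put 3 GB in drive 1; 3 GB remain.
Put 3 GB in drive 1; 0 GB remain.
Put 3 GB in drive 2; 5 GB remain.
Put 3 GB in drive 2; 2 GB remain.
Put 2 GB in drive 2; 0 GB remain.
Put 3 GB in drive 3; 5 GB remain.
Put 2 GB in drive 3; 3 GB remain.
Put 3 GB in drive 3; 0 GB remain.

3 drives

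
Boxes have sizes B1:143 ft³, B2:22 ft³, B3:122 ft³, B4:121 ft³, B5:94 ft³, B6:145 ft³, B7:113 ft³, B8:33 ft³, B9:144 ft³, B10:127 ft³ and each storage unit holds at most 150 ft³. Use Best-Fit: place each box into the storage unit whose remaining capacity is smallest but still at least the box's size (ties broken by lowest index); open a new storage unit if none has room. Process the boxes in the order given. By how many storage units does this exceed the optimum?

0

Best-Fit: [143] [22,122] [121] [94] [145] [113,33] [144] [127] → 8 storage units.
Total size 1064 ft³; any packing needs at least ⌈1064/150⌉ = 8 storage units.
So 8 is already optimal.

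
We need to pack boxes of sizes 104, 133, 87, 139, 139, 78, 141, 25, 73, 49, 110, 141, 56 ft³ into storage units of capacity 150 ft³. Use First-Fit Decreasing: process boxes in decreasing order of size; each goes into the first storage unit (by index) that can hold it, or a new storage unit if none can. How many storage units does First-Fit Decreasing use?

10

Sorted descending: 141, 141, 139, 139, 133, 110, 104, 87, 78, 73, 56, 49, 25.
141 ft³ → storage unit 1 (remaining 9 ft³)
141 ft³ → storage unit 2 (remaining 9 ft³)
139 ft³ → storage unit 3 (remaining 11 ft³)
139 ft³ → storage unit 4 (remaining 11 ft³)
133 ft³ → storage unit 5 (remaining 17 ft³)
110 ft³ → storage unit 6 (remaining 40 ft³)
104 ft³ → storage unit 7 (remaining 46 ft³)
87 ft³ → storage unit 8 (remaining 63 ft³)
78 ft³ → storage unit 9 (remaining 72 ft³)
73 ft³ → storage unit 10 (remaining 77 ft³)
56 ft³ → storage unit 8 (remaining 7 ft³)
49 ft³ → storage unit 9 (remaining 23 ft³)
25 ft³ → storage unit 6 (remaining 15 ft³)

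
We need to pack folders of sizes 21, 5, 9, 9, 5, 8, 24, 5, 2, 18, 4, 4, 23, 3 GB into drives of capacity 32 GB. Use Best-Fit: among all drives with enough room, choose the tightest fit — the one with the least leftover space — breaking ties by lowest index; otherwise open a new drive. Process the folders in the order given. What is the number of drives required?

5

21 GB → drive 1 (remaining 11 GB)
5 GB → drive 1 (remaining 6 GB)
9 GB → drive 2 (remaining 23 GB)
9 GB → drive 2 (remaining 14 GB)
5 GB → drive 1 (remaining 1 GB)
8 GB → drive 2 (remaining 6 GB)
24 GB → drive 3 (remaining 8 GB)
5 GB → drive 2 (remaining 1 GB)
2 GB → drive 3 (remaining 6 GB)
18 GB → drive 4 (remaining 14 GB)
4 GB → drive 3 (remaining 2 GB)
4 GB → drive 4 (remaining 10 GB)
23 GB → drive 5 (remaining 9 GB)
3 GB → drive 5 (remaining 6 GB)
Final drives: [21,5,5] [9,9,8,5] [24,2,4] [18,4] [23,3].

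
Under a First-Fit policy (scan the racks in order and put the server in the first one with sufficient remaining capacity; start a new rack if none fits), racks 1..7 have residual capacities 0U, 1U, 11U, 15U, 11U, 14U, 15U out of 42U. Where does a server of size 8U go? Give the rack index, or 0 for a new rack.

3

Racks with room: rack 3 (11U), rack 4 (15U), rack 5 (11U), rack 6 (14U), rack 7 (15U).
The first with room is rack 3.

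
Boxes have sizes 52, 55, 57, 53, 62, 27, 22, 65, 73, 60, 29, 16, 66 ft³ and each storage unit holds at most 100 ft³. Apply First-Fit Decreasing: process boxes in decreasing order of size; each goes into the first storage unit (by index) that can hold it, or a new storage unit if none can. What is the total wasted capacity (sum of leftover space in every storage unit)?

Sorted descending: 73, 66, 65, 62, 60, 57, 55, 53, 52, 29, 27, 22, 16.
storage unit 1: place 73 ft³, 27 ft³ left
storage unit 2: place 66 ft³, 34 ft³ left
storage unit 3: place 65 ft³, 35 ft³ left
storage unit 4: place 62 ft³, 38 ft³ left
storage unit 5: place 60 ft³, 40 ft³ left
storage unit 6: place 57 ft³, 43 ft³ left
storage unit 7: place 55 ft³, 45 ft³ left
storage unit 8: place 53 ft³, 47 ft³ left
storage unit 9: place 52 ft³, 48 ft³ left
storage unit 2: place 29 ft³, 5 ft³ left
storage unit 1: place 27 ft³, 0 ft³ left
storage unit 3: place 22 ft³, 13 ft³ left
storage unit 4: place 16 ft³, 22 ft³ left
9 storage units × 100 ft³ = 900 ft³; used 637 ft³; unused 263 ft³.

263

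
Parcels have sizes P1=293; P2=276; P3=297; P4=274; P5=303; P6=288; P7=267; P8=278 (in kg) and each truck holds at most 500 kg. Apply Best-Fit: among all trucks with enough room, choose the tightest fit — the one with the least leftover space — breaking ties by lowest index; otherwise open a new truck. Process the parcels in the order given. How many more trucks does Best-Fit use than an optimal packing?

0

Best-Fit: [293] [276] [297] [274] [303] [288] [267] [278] → 8 trucks.
8 parcels exceed 250 kg (half the capacity), and no two of those can share a truck, so at least 8 trucks are needed.
So 8 is already optimal.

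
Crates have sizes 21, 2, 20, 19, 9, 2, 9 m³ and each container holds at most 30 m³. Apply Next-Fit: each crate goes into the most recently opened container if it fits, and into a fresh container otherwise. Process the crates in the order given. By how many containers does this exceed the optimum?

1

Next-Fit: [21,2] [20] [19,9,2] [9] → 4 containers.
Total size 82 m³; any packing needs at least ⌈82/30⌉ = 3 containers.
An optimal packing achieves that bound: [21,9] [20,9] [19,2,2] → 3 containers.
Excess: 4 − 3 = 1.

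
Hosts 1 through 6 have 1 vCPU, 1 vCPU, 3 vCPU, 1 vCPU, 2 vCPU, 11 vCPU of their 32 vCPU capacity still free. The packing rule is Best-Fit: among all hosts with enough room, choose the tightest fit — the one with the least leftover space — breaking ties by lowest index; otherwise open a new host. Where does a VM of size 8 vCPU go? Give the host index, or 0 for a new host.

6

Hosts with room: host 6 (11 vCPU).
Tightest fit is host 6 with 11 vCPU free.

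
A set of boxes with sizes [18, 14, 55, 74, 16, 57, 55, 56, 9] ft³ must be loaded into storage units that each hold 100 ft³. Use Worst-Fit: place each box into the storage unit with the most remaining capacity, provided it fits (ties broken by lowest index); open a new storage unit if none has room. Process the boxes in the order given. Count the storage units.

5

18 ft³ → storage unit 1 (remaining 82 ft³)
14 ft³ → storage unit 1 (remaining 68 ft³)
55 ft³ → storage unit 1 (remaining 13 ft³)
74 ft³ → storage unit 2 (remaining 26 ft³)
16 ft³ → storage unit 2 (remaining 10 ft³)
57 ft³ → storage unit 3 (remaining 43 ft³)
55 ft³ → storage unit 4 (remaining 45 ft³)
56 ft³ → storage unit 5 (remaining 44 ft³)
9 ft³ → storage unit 4 (remaining 36 ft³)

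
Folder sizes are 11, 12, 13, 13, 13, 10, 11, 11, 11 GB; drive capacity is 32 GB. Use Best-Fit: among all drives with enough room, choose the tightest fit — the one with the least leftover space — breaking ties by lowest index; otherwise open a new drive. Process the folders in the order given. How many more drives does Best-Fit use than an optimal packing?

Best-Fit: [11,12] [13,13] [13,10] [11,11] [11] → 5 drives.
Total size 105 GB; any packing needs at least ⌈105/32⌉ = 4 drives.
An optimal packing achieves that bound: [13,13] [13,12] [11,11,10] [11,11] → 4 drives.
Excess: 5 − 4 = 1.

1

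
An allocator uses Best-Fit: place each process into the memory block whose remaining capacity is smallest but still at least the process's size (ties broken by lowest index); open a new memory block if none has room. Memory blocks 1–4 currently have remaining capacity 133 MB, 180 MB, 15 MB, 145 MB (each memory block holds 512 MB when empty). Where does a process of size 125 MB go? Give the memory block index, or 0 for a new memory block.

1

Memory blocks with room: memory block 1 (133 MB), memory block 2 (180 MB), memory block 4 (145 MB).
Tightest fit is memory block 1 with 133 MB free.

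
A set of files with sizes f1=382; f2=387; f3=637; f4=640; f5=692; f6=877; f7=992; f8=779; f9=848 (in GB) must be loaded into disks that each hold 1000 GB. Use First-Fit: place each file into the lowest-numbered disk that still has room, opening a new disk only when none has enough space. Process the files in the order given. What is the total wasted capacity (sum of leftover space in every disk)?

1766

f1 (382 GB) → disk 1 (remaining 618 GB)
f2 (387 GB) → disk 1 (remaining 231 GB)
f3 (637 GB) → disk 2 (remaining 363 GB)
f4 (640 GB) → disk 3 (remaining 360 GB)
f5 (692 GB) → disk 4 (remaining 308 GB)
f6 (877 GB) → disk 5 (remaining 123 GB)
f7 (992 GB) → disk 6 (remaining 8 GB)
f8 (779 GB) → disk 7 (remaining 221 GB)
f9 (848 GB) → disk 8 (remaining 152 GB)
8 disks × 1000 GB = 8000 GB; used 6234 GB; unused 1766 GB.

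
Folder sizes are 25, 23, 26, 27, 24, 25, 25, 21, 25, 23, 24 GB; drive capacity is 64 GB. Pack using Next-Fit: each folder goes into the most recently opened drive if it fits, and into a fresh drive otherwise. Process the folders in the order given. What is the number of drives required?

Put 25 GB in drive 1; 39 GB remain.
Put 23 GB in drive 1; 16 GB remain.
Put 26 GB in drive 2; 38 GB remain.
Put 27 GB in drive 2; 11 GB remain.
Put 24 GB in drive 3; 40 GB remain.
Put 25 GB in drive 3; 15 GB remain.
Put 25 GB in drive 4; 39 GB remain.
Put 21 GB in drive 4; 18 GB remain.
Put 25 GB in drive 5; 39 GB remain.
Put 23 GB in drive 5; 16 GB remain.
Put 24 GB in drive 6; 40 GB remain.
Final drives: [25,23] [26,27] [24,25] [25,21] [25,23] [24].

6 drives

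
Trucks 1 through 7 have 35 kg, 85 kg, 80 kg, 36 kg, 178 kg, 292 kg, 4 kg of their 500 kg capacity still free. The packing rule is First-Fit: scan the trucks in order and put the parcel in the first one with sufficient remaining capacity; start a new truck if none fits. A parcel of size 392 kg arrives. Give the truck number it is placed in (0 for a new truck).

0

No truck has ≥ 392 kg free, so a new truck is opened.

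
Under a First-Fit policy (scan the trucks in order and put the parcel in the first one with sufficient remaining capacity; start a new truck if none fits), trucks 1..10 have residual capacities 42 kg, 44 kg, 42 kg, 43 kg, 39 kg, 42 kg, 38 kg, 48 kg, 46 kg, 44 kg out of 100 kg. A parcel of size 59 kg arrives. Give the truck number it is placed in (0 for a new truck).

0

No truck has ≥ 59 kg free, so a new truck is opened.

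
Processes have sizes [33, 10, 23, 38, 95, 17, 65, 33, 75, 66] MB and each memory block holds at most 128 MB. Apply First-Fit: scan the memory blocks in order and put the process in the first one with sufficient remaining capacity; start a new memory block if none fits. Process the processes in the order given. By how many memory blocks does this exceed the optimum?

First-Fit: [33,10,23,38,17] [95,33] [65] [75] [66] → 5 memory blocks.
Total size 455 MB; any packing needs at least ⌈455/128⌉ = 4 memory blocks.
An optimal packing achieves that bound: [95,33] [75,38,10] [66,33,23] [65,17] → 4 memory blocks.
Excess: 5 − 4 = 1.

1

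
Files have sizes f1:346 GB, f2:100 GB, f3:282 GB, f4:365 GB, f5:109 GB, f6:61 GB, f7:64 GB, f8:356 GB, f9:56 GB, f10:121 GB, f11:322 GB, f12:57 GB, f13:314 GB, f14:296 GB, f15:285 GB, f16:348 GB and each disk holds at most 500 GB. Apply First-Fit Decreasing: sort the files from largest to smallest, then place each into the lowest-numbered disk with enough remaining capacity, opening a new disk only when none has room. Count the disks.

Sorted descending: 365, 356, 348, 346, 322, 314, 296, 285, 282, 121, 109, 100, 64, 61, 57, 56.
365 GB → disk 1 (remaining 135 GB)
356 GB → disk 2 (remaining 144 GB)
348 GB → disk 3 (remaining 152 GB)
346 GB → disk 4 (remaining 154 GB)
322 GB → disk 5 (remaining 178 GB)
314 GB → disk 6 (remaining 186 GB)
296 GB → disk 7 (remaining 204 GB)
285 GB → disk 8 (remaining 215 GB)
282 GB → disk 9 (remaining 218 GB)
121 GB → disk 1 (remaining 14 GB)
109 GB → disk 2 (remaining 35 GB)
100 GB → disk 3 (remaining 52 GB)
64 GB → disk 4 (remaining 90 GB)
61 GB → disk 4 (remaining 29 GB)
57 GB → disk 5 (remaining 121 GB)
56 GB → disk 5 (remaining 65 GB)
Final disks: [365,121] [356,109] [348,100] [346,64,61] [322,57,56] [314] [296] [285] [282].

9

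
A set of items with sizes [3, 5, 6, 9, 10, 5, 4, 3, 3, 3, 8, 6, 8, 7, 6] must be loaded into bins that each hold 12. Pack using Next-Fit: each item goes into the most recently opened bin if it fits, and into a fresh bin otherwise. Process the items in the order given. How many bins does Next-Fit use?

Put 3 in bin 1; 9 remain.
Put 5 in bin 1; 4 remain.
Put 6 in bin 2; 6 remain.
Put 9 in bin 3; 3 remain.
Put 10 in bin 4; 2 remain.
Put 5 in bin 5; 7 remain.
Put 4 in bin 5; 3 remain.
Put 3 in bin 5; 0 remain.
Put 3 in bin 6; 9 remain.
Put 3 in bin 6; 6 remain.
Put 8 in bin 7; 4 remain.
Put 6 in bin 8; 6 remain.
Put 8 in bin 9; 4 remain.
Put 7 in bin 10; 5 remain.
Put 6 in bin 11; 6 remain.

11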